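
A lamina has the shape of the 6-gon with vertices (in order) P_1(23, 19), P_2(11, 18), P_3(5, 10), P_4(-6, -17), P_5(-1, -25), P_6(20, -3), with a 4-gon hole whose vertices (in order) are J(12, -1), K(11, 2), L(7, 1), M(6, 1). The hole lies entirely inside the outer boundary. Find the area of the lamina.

Outer boundary:
Apply the shoelace formula: 2A = Σ (x_i·y_{i+1} − x_{i+1}·y_i), indices taken mod 6.
Σ = (205) + (20) + (-25) + (133) + (503) + (449) = 1285
Area = |Σ|/2 = 642.5.
Hole:
Σ = (35) + (-3) + (1) + (-18) = 15
Area = |Σ|/2 = 7.5.
Net area = 642.5 − 7.5 = 635.

635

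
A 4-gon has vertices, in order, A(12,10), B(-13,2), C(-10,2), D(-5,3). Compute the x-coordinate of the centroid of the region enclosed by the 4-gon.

Apply the surveyor's formula. First the cross-terms c_i = x_i·y_{i+1} − x_{i+1}·y_i:
  154, -6, -20, -86  ⇒  2A = 42, A = 21.
Then Σ (x_i + x_{i+1})·c_i = -318, so x̄ = -318 / (6·21) = -53/21.

-53/21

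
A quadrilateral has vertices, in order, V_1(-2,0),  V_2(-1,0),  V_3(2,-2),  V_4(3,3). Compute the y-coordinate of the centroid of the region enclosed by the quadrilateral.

13/30

Apply Gauss's area formula. First the cross-terms c_i = x_i·y_{i+1} − x_{i+1}·y_i:
  0, 2, 12, 6  ⇒  2A = 20, A = 10.
Then Σ (y_i + y_{i+1})·c_i = 26, so ȳ = 26 / (6·10) = 13/30.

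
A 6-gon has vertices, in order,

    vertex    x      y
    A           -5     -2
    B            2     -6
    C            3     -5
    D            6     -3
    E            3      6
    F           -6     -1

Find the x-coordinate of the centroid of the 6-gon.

Apply Gauss's area formula. First the cross-terms c_i = x_i·y_{i+1} − x_{i+1}·y_i:
  34, 8, 21, 45, 33, 7  ⇒  2A = 148, A = 74.
Then Σ (x_i + x_{i+1})·c_i = 356, so x̄ = 356 / (6·74) = 89/111.

89/111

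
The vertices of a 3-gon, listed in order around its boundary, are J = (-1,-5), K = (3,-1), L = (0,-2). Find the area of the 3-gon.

4

Apply the shoelace (surveyor's) formula: 2A = Σ (x_i·y_{i+1} − x_{i+1}·y_i), indices taken mod 3.
Σ = (16) + (-6) + (-2) = 8
Area = |Σ|/2 = 4.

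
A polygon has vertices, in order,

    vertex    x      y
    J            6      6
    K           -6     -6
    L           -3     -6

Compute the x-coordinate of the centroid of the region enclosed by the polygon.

-1

Apply the shoelace formula. First the cross-terms c_i = x_i·y_{i+1} − x_{i+1}·y_i:
  0, 18, 18  ⇒  2A = 36, A = 18.
Then Σ (x_i + x_{i+1})·c_i = -108, so x̄ = -108 / (6·18) = -1.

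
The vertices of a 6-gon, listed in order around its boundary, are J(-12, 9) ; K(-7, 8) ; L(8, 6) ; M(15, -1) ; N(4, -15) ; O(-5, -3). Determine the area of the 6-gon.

Apply Gauss's area formula: 2A = Σ (x_i·y_{i+1} − x_{i+1}·y_i), indices taken mod 6.
Σ = (-33) + (-106) + (-98) + (-221) + (-87) + (-81) = -626
Area = |Σ|/2 = 313.

313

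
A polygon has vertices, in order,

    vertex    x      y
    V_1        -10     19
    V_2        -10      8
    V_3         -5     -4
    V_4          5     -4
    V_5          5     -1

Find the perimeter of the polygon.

62

|V_1V_2| = √((0)² + (-11)²) = √121 = 11
|V_2V_3| = √((5)² + (-12)²) = √169 = 13
|V_3V_4| = √((10)² + (0)²) = √100 = 10
|V_4V_5| = √((0)² + (3)²) = √9 = 3
|V_5V_1| = √((-15)² + (20)²) = √625 = 25
Perimeter = 11 + 13 + 10 + 3 + 25 = 62.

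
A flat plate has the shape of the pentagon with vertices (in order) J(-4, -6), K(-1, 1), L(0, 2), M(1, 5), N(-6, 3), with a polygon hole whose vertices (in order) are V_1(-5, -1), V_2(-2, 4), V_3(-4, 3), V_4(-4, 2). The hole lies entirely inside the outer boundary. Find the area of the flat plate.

Outer boundary:
Apply Gauss's area formula: 2A = Σ (x_i·y_{i+1} − x_{i+1}·y_i), indices taken mod 5.
J→K: (-4)(1) − (-1)(-6) = -10
K→L: (-1)(2) − (0)(1) = -2
L→M: (0)(5) − (1)(2) = -2
M→N: (1)(3) − (-6)(5) = 33
N→J: (-6)(-6) − (-4)(3) = 48
Σ = 67
Area = |Σ|/2 = 33.5.
Hole:
Apply the surveyor's formula: 2A = Σ (x_i·y_{i+1} − x_{i+1}·y_i), indices taken mod 4.
V_1→V_2: (-5)(4) − (-2)(-1) = -22
V_2→V_3: (-2)(3) − (-4)(4) = 10
V_3→V_4: (-4)(2) − (-4)(3) = 4
V_4→V_1: (-4)(-1) − (-5)(2) = 14
Σ = 6
Area = |Σ|/2 = 3.
Net area = 33.5 − 3 = 30.5.

30.5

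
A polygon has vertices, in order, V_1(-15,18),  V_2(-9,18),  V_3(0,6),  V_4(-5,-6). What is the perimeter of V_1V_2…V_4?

|V_1V_2| = √((6)² + (0)²) = √36 = 6
|V_2V_3| = √((9)² + (-12)²) = √225 = 15
|V_3V_4| = √((-5)² + (-12)²) = √169 = 13
|V_4V_1| = √((-10)² + (24)²) = √676 = 26
Perimeter = 6 + 15 + 13 + 26 = 60.

60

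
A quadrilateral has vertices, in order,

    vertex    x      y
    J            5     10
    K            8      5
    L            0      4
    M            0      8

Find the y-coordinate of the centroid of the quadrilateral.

Apply the shoelace (surveyor's) formula. First the cross-terms c_i = x_i·y_{i+1} − x_{i+1}·y_i:
  -55, 32, 0, -40  ⇒  2A = -63, A = -31.5.
Then Σ (y_i + y_{i+1})·c_i = -1257, so ȳ = -1257 / (6·(-31.5)) = 419/63.

419/63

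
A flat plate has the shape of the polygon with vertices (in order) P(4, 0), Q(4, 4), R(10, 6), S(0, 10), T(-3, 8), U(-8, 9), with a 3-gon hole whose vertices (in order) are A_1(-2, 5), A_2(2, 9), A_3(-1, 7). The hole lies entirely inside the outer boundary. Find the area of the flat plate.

63.5

Outer boundary:
Apply the surveyor's formula: 2A = Σ (x_i·y_{i+1} − x_{i+1}·y_i), indices taken mod 6.
P→Q: (4)(4) − (4)(0) = 16
Q→R: (4)(6) − (10)(4) = -16
R→S: (10)(10) − (0)(6) = 100
S→T: (0)(8) − (-3)(10) = 30
T→U: (-3)(9) − (-8)(8) = 37
U→P: (-8)(0) − (4)(9) = -36
Σ = 131
Area = |Σ|/2 = 65.5.
Hole:
Apply the shoelace (surveyor's) formula: 2A = Σ (x_i·y_{i+1} − x_{i+1}·y_i), indices taken mod 3.
Σ = (-28) + (23) + (9) = 4
Area = |Σ|/2 = 2.
Net area = 65.5 − 2 = 63.5.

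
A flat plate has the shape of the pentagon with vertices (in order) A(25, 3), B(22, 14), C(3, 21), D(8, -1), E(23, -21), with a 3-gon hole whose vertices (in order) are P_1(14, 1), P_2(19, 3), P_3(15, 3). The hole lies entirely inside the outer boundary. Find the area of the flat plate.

487

Outer boundary:
Σ = (284) + (420) + (-171) + (-145) + (594) = 982
Area = |Σ|/2 = 491.
Hole:
Apply the surveyor's formula: 2A = Σ (x_i·y_{i+1} − x_{i+1}·y_i), indices taken mod 3.
Σ = (23) + (12) + (-27) = 8
Area = |Σ|/2 = 4.
Net area = 491 − 4 = 487.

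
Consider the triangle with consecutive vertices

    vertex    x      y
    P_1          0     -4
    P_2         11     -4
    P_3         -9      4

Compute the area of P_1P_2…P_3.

44

Apply Gauss's area formula: 2A = Σ (x_i·y_{i+1} − x_{i+1}·y_i), indices taken mod 3.
P_1→P_2: (0)(-4) − (11)(-4) = 44
P_2→P_3: (11)(4) − (-9)(-4) = 8
P_3→P_1: (-9)(-4) − (0)(4) = 36
Σ = 88
Area = |Σ|/2 = 44.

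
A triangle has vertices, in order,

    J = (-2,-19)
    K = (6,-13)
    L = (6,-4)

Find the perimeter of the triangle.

36

|JK| = √((8)² + (6)²) = √100 = 10
|KL| = √((0)² + (9)²) = √81 = 9
|LJ| = √((-8)² + (-15)²) = √289 = 17
Perimeter = 10 + 9 + 17 = 36.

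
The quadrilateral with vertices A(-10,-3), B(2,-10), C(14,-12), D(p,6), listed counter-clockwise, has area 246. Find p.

14

Write out the shoelace sum; only the two edges meeting at D involve p:
2·Area = [(14·6 − p·(-12)) + (p·(-3) − (-10)·6)] + 222
       = 9·p + 366 = 492
⇒ p = 14.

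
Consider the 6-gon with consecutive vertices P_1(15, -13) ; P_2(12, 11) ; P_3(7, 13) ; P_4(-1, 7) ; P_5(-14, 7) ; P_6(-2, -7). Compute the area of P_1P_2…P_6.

Apply the shoelace (surveyor's) formula: 2A = Σ (x_i·y_{i+1} − x_{i+1}·y_i), indices taken mod 6.
P_1→P_2: (15)(11) − (12)(-13) = 321
P_2→P_3: (12)(13) − (7)(11) = 79
P_3→P_4: (7)(7) − (-1)(13) = 62
P_4→P_5: (-1)(7) − (-14)(7) = 91
P_5→P_6: (-14)(-7) − (-2)(7) = 112
P_6→P_1: (-2)(-13) − (15)(-7) = 131
Σ = 796
Area = |Σ|/2 = 398.

398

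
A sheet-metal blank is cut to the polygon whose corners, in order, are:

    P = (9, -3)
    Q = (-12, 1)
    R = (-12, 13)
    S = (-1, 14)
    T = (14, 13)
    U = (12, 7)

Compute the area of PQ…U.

Apply the surveyor's formula: 2A = Σ (x_i·y_{i+1} − x_{i+1}·y_i), indices taken mod 6.
P→Q: (9)(1) − (-12)(-3) = -27
Q→R: (-12)(13) − (-12)(1) = -144
R→S: (-12)(14) − (-1)(13) = -155
S→T: (-1)(13) − (14)(14) = -209
T→U: (14)(7) − (12)(13) = -58
U→P: (12)(-3) − (9)(7) = -99
Σ = -692
Area = |Σ|/2 = 346.

346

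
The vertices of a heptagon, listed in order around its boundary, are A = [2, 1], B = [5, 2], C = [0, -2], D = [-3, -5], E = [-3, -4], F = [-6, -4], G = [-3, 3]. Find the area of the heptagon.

Σ = (-1) + (-10) + (-6) + (-3) + (-12) + (-30) + (-9) = -71
Area = |Σ|/2 = 35.5.

35.5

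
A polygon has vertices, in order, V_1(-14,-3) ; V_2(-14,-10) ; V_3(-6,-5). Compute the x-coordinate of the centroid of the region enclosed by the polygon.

Apply the surveyor's formula. First the cross-terms c_i = x_i·y_{i+1} − x_{i+1}·y_i:
  98, 10, -52  ⇒  2A = 56, A = 28.
Then Σ (x_i + x_{i+1})·c_i = -1904, so x̄ = -1904 / (6·28) = -34/3.

-34/3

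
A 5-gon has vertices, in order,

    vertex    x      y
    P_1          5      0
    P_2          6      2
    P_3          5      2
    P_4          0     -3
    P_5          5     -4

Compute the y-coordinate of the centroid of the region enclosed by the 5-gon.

-71/48

Apply the shoelace (surveyor's) formula. First the cross-terms c_i = x_i·y_{i+1} − x_{i+1}·y_i:
  10, 2, -15, 15, 20  ⇒  2A = 32, A = 16.
Then Σ (y_i + y_{i+1})·c_i = -142, so ȳ = -142 / (6·16) = -71/48.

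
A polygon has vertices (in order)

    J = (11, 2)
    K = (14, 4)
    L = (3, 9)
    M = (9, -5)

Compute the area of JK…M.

53.5

J→K: (11)(4) − (14)(2) = 16
K→L: (14)(9) − (3)(4) = 114
L→M: (3)(-5) − (9)(9) = -96
M→J: (9)(2) − (11)(-5) = 73
Σ = 107
Area = |Σ|/2 = 53.5.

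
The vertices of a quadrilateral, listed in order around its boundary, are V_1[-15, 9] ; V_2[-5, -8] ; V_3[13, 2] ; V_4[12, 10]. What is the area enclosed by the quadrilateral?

311.5

Σ = (165) + (94) + (106) + (258) = 623
Area = |Σ|/2 = 311.5.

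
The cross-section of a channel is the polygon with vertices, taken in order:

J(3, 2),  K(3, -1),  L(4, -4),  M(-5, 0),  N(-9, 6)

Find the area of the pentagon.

Apply the shoelace formula: 2A = Σ (x_i·y_{i+1} − x_{i+1}·y_i), indices taken mod 5.
Cross-terms: -9, -8, -20, -30, -36  ⇒  Σ = -103
Area = |Σ|/2 = 51.5.

51.5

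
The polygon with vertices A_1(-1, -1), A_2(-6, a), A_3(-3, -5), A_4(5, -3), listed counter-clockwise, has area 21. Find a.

Write out the shoelace sum; only the two edges meeting at A_2 involve a:
2·Area = [((-1)·a − (-6)·(-1)) + ((-6)·(-5) − (-3)·a)] + 26
       = 2·a + 50 = 42
⇒ a = -4.

-4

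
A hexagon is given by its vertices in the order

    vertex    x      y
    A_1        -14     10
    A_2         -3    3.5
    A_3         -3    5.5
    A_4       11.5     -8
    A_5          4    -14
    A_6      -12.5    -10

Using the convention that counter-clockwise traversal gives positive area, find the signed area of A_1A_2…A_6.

Apply the shoelace (surveyor's) formula: 2A = Σ (x_i·y_{i+1} − x_{i+1}·y_i), indices taken mod 6.
Σ = (-19) + (-6) + (-39.25) + (-129) + (-215) + (-265) = -673.25
Signed area = Σ/2 = -336.625 (negative ⇒ clockwise traversal).

-336.625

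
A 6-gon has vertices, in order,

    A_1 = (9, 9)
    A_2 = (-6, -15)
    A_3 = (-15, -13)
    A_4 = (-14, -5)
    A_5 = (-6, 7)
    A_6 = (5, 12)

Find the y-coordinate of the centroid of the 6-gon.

Apply the shoelace formula. First the cross-terms c_i = x_i·y_{i+1} − x_{i+1}·y_i:
  -81, -147, -107, -128, -107, -63  ⇒  2A = -633, A = -316.5.
Then Σ (y_i + y_{i+1})·c_i = 2916, so ȳ = 2916 / (6·(-316.5)) = -324/211.

-324/211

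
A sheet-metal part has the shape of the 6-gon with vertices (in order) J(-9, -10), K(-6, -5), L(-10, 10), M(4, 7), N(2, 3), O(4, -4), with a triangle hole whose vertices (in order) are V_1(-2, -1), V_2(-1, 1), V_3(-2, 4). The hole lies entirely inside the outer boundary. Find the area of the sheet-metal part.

164

Outer boundary:
Apply the shoelace (surveyor's) formula: 2A = Σ (x_i·y_{i+1} − x_{i+1}·y_i), indices taken mod 6.
Cross-terms: -15, -110, -110, -2, -20, -76  ⇒  Σ = -333
Area = |Σ|/2 = 166.5.
Hole:
Apply the shoelace formula: 2A = Σ (x_i·y_{i+1} − x_{i+1}·y_i), indices taken mod 3.
Cross-terms: -3, -2, 10  ⇒  Σ = 5
Area = |Σ|/2 = 2.5.
Net area = 166.5 − 2.5 = 164.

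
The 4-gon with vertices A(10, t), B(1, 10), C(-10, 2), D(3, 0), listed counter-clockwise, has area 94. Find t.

Write out the shoelace sum; only the two edges meeting at A involve t:
2·Area = [(3·t − 10·0) + (10·10 − 1·t)] + 96
       = 2·t + 196 = 188
⇒ t = -4.

-4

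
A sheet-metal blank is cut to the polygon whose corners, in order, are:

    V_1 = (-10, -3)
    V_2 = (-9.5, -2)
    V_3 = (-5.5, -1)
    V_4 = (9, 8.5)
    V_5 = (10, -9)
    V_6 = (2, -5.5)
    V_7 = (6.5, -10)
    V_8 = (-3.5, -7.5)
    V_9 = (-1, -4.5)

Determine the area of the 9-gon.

176.25

Σ = (-8.5) + (-1.5) + (-37.75) + (-166) + (-37) + (15.75) + (-83.75) + (8.25) + (-42) = -352.5
Area = |Σ|/2 = 176.25.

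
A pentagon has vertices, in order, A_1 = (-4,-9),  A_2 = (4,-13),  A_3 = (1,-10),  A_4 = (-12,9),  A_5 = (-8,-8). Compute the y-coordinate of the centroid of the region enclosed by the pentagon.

Apply the surveyor's formula. First the cross-terms c_i = x_i·y_{i+1} − x_{i+1}·y_i:
  88, -27, -111, 168, 40  ⇒  2A = 158, A = 79.
Then Σ (y_i + y_{i+1})·c_i = -1716, so ȳ = -1716 / (6·79) = -286/79.

-286/79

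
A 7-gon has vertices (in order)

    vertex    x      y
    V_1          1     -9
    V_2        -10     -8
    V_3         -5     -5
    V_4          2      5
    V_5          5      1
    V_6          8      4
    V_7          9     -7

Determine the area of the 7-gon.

Apply the surveyor's formula: 2A = Σ (x_i·y_{i+1} − x_{i+1}·y_i), indices taken mod 7.
V_1→V_2: (1)(-8) − (-10)(-9) = -98
V_2→V_3: (-10)(-5) − (-5)(-8) = 10
V_3→V_4: (-5)(5) − (2)(-5) = -15
V_4→V_5: (2)(1) − (5)(5) = -23
V_5→V_6: (5)(4) − (8)(1) = 12
V_6→V_7: (8)(-7) − (9)(4) = -92
V_7→V_1: (9)(-9) − (1)(-7) = -74
Σ = -280
Area = |Σ|/2 = 140.

140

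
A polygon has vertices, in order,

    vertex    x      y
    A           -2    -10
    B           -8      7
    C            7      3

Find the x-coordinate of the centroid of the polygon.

-1

Apply Gauss's area formula. First the cross-terms c_i = x_i·y_{i+1} − x_{i+1}·y_i:
  -94, -73, -64  ⇒  2A = -231, A = -115.5.
Then Σ (x_i + x_{i+1})·c_i = 693, so x̄ = 693 / (6·(-115.5)) = -1.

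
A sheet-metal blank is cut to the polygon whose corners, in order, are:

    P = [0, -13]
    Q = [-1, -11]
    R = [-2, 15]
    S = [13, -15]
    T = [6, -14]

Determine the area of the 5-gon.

Apply the shoelace (surveyor's) formula: 2A = Σ (x_i·y_{i+1} − x_{i+1}·y_i), indices taken mod 5.
Cross-terms: -13, -37, -165, -92, -78  ⇒  Σ = -385
Area = |Σ|/2 = 192.5.

192.5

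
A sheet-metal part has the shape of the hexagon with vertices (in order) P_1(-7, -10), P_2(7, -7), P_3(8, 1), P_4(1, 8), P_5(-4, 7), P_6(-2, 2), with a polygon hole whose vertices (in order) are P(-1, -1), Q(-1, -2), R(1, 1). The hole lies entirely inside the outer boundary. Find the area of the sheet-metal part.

Outer boundary:
Σ = (119) + (63) + (63) + (39) + (6) + (34) = 324
Area = |Σ|/2 = 162.
Hole:
Apply the surveyor's formula: 2A = Σ (x_i·y_{i+1} − x_{i+1}·y_i), indices taken mod 3.
Cross-terms: 1, 1, 0  ⇒  Σ = 2
Area = |Σ|/2 = 1.
Net area = 162 − 1 = 161.

161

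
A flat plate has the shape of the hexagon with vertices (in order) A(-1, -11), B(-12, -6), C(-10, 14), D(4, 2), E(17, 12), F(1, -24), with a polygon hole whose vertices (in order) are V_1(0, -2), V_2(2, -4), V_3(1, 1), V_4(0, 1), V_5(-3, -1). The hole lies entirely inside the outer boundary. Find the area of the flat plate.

Outer boundary:
Apply the shoelace (surveyor's) formula: 2A = Σ (x_i·y_{i+1} − x_{i+1}·y_i), indices taken mod 6.
Σ = (-126) + (-228) + (-76) + (14) + (-420) + (-35) = -871
Area = |Σ|/2 = 435.5.
Hole:
Apply the shoelace (surveyor's) formula: 2A = Σ (x_i·y_{i+1} − x_{i+1}·y_i), indices taken mod 5.
Σ = (4) + (6) + (1) + (3) + (6) = 20
Area = |Σ|/2 = 10.
Net area = 435.5 − 10 = 425.5.

425.5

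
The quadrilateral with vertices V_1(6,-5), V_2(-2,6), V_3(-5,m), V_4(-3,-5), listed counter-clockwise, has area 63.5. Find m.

Write out the shoelace sum; only the two edges meeting at V_3 involve m:
2·Area = [((-2)·m − (-5)·6) + ((-5)·(-5) − (-3)·m)] + 71
       = 1·m + 126 = 127
⇒ m = 1.

1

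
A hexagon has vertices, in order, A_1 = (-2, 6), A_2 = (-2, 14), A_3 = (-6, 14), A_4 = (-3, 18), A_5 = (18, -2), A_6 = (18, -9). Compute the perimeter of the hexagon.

78

|A_1A_2| = √((0)² + (8)²) = √64 = 8
|A_2A_3| = √((-4)² + (0)²) = √16 = 4
|A_3A_4| = √((3)² + (4)²) = √25 = 5
|A_4A_5| = √((21)² + (-20)²) = √841 = 29
|A_5A_6| = √((0)² + (-7)²) = √49 = 7
|A_6A_1| = √((-20)² + (15)²) = √625 = 25
Perimeter = 8 + 4 + 5 + 29 + 7 + 25 = 78.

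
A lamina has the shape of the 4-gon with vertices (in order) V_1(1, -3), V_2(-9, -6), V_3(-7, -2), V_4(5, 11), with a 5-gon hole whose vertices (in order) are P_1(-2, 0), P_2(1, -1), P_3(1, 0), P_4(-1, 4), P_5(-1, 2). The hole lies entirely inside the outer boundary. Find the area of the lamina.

68.5

Outer boundary:
Cross-terms: -33, -24, -67, -26  ⇒  Σ = -150
Area = |Σ|/2 = 75.
Hole:
Σ = (2) + (1) + (4) + (2) + (4) = 13
Area = |Σ|/2 = 6.5.
Net area = 75 − 6.5 = 68.5.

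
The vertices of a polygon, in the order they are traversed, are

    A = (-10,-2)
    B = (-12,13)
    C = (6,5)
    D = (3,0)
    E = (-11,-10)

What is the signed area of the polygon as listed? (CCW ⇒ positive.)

-207.5

Apply the shoelace formula: 2A = Σ (x_i·y_{i+1} − x_{i+1}·y_i), indices taken mod 5.
Σ = (-154) + (-138) + (-15) + (-30) + (-78) = -415
Signed area = Σ/2 = -207.5 (negative ⇒ clockwise traversal).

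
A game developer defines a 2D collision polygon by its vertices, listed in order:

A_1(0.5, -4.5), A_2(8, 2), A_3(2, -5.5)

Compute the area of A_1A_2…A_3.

Apply the shoelace formula: 2A = Σ (x_i·y_{i+1} − x_{i+1}·y_i), indices taken mod 3.
A_1→A_2: (0.5)(2) − (8)(-4.5) = 37
A_2→A_3: (8)(-5.5) − (2)(2) = -48
A_3→A_1: (2)(-4.5) − (0.5)(-5.5) = -6.25
Σ = -17.25
Area = |Σ|/2 = 8.625.

8.625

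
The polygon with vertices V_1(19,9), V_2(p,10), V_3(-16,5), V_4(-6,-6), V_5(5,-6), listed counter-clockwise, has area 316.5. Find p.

Write out the shoelace sum; only the two edges meeting at V_2 involve p:
2·Area = [(19·10 − p·9) + (p·5 − (-16)·10)] + 351
       = -4·p + 701 = 633
⇒ p = 17.

17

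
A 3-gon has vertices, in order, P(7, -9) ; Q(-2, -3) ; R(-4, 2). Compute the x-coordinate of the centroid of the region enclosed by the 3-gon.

Apply the shoelace (surveyor's) formula. First the cross-terms c_i = x_i·y_{i+1} − x_{i+1}·y_i:
  -39, -16, 22  ⇒  2A = -33, A = -16.5.
Then Σ (x_i + x_{i+1})·c_i = -33, so x̄ = -33 / (6·(-16.5)) = 1/3.

1/3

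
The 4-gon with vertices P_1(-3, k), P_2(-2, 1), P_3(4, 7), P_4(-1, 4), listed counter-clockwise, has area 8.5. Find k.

The doubled signed area Σ (x_i y_{i+1} − x_{i+1} y_i) is linear in k.
With k=0 it equals 14; the coefficient of k is 1 (from the two edges through P_1).
So 1·k + 14 = 2·8.5 = 17 ⇒ k = 3.

3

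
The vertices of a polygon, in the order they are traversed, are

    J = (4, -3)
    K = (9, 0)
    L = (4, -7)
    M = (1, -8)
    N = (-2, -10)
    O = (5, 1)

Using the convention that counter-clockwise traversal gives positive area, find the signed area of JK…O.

-29

Apply the surveyor's formula: 2A = Σ (x_i·y_{i+1} − x_{i+1}·y_i), indices taken mod 6.
Σ = (27) + (-63) + (-25) + (-26) + (48) + (-19) = -58
Signed area = Σ/2 = -29 (negative ⇒ clockwise traversal).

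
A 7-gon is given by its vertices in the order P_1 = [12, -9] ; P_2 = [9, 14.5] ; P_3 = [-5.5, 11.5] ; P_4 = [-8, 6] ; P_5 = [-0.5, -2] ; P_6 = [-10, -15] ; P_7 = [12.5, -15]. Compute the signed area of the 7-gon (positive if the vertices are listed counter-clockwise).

454.375

P_1→P_2: (12)(14.5) − (9)(-9) = 255
P_2→P_3: (9)(11.5) − (-5.5)(14.5) = 183.25
P_3→P_4: (-5.5)(6) − (-8)(11.5) = 59
P_4→P_5: (-8)(-2) − (-0.5)(6) = 19
P_5→P_6: (-0.5)(-15) − (-10)(-2) = -12.5
P_6→P_7: (-10)(-15) − (12.5)(-15) = 337.5
P_7→P_1: (12.5)(-9) − (12)(-15) = 67.5
Σ = 908.75
Signed area = Σ/2 = 454.375 (positive ⇒ counter-clockwise traversal).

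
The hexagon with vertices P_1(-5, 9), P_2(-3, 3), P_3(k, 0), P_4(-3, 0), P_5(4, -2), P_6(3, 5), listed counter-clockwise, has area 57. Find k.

-6

The doubled signed area Σ (x_i y_{i+1} − x_{i+1} y_i) is linear in k.
With k=0 it equals 96; the coefficient of k is -3 (from the two edges through P_3).
So -3·k + 96 = 2·57 = 114 ⇒ k = -6.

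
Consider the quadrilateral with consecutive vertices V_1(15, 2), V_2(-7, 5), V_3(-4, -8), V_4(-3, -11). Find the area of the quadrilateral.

Apply the surveyor's formula: 2A = Σ (x_i·y_{i+1} − x_{i+1}·y_i), indices taken mod 4.
Σ = (89) + (76) + (20) + (159) = 344
Area = |Σ|/2 = 172.

172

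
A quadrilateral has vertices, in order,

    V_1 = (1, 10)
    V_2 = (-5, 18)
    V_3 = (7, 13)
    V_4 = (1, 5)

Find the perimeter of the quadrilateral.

|V_1V_2| = √((-6)² + (8)²) = √100 = 10
|V_2V_3| = √((12)² + (-5)²) = √169 = 13
|V_3V_4| = √((-6)² + (-8)²) = √100 = 10
|V_4V_1| = √((0)² + (5)²) = √25 = 5
Perimeter = 10 + 13 + 10 + 5 = 38.

38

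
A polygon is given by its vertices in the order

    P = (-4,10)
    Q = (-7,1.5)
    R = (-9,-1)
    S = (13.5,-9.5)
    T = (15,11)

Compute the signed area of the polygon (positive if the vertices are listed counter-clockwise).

334.25

Apply Gauss's area formula: 2A = Σ (x_i·y_{i+1} − x_{i+1}·y_i), indices taken mod 5.
Cross-terms: 64, 20.5, 99, 291, 194  ⇒  Σ = 668.5
Signed area = Σ/2 = 334.25 (positive ⇒ counter-clockwise traversal).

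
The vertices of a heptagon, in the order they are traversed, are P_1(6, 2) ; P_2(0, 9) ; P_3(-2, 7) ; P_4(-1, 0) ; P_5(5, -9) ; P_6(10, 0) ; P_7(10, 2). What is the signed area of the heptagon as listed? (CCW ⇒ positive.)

Apply the shoelace formula: 2A = Σ (x_i·y_{i+1} − x_{i+1}·y_i), indices taken mod 7.
Σ = (54) + (18) + (7) + (9) + (90) + (20) + (8) = 206
Signed area = Σ/2 = 103 (positive ⇒ counter-clockwise traversal).

103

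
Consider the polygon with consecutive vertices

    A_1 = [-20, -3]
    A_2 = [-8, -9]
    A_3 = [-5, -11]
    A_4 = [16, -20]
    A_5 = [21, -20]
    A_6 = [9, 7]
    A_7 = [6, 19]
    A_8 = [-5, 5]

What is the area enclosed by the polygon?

Σ = (156) + (43) + (276) + (100) + (327) + (129) + (125) + (115) = 1271
Area = |Σ|/2 = 635.5.

635.5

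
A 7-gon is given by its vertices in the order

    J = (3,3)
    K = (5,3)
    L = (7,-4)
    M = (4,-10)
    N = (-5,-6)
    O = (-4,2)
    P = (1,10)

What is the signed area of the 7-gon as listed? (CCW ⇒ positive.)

-139

Apply the surveyor's formula: 2A = Σ (x_i·y_{i+1} − x_{i+1}·y_i), indices taken mod 7.
Cross-terms: -6, -41, -54, -74, -34, -42, -27  ⇒  Σ = -278
Signed area = Σ/2 = -139 (negative ⇒ clockwise traversal).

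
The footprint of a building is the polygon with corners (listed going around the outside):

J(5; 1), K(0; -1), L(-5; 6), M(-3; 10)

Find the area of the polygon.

47.5

Apply the shoelace formula: 2A = Σ (x_i·y_{i+1} − x_{i+1}·y_i), indices taken mod 4.
Σ = (-5) + (-5) + (-32) + (-53) = -95
Area = |Σ|/2 = 47.5.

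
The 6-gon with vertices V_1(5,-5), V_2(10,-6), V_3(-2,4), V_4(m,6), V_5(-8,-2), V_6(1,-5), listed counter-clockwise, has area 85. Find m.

The doubled signed area Σ (x_i y_{i+1} − x_{i+1} y_i) is linear in m.
With m=0 it equals 146; the coefficient of m is -6 (from the two edges through V_4).
So -6·m + 146 = 2·85 = 170 ⇒ m = -4.

-4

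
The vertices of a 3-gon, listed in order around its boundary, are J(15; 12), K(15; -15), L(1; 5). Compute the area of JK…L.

Apply the shoelace formula: 2A = Σ (x_i·y_{i+1} − x_{i+1}·y_i), indices taken mod 3.
J→K: (15)(-15) − (15)(12) = -405
K→L: (15)(5) − (1)(-15) = 90
L→J: (1)(12) − (15)(5) = -63
Σ = -378
Area = |Σ|/2 = 189.

189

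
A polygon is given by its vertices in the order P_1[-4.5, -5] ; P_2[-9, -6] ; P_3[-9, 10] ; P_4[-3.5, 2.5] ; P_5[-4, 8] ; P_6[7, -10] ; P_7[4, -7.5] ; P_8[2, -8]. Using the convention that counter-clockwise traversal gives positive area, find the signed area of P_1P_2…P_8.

Σ = (-18) + (-144) + (12.5) + (-18) + (-16) + (-12.5) + (-17) + (-46) = -259
Signed area = Σ/2 = -129.5 (negative ⇒ clockwise traversal).

-129.5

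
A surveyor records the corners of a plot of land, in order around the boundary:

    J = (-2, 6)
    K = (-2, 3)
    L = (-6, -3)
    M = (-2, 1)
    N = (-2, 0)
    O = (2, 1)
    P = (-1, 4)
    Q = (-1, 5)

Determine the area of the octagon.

15

Cross-terms: 6, 24, -12, 2, -2, 9, -1, 4  ⇒  Σ = 30
Area = |Σ|/2 = 15.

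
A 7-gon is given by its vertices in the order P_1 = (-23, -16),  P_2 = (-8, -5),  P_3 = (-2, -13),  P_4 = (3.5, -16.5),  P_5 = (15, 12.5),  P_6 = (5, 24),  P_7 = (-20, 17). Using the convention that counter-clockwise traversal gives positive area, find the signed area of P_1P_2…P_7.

Apply Gauss's area formula: 2A = Σ (x_i·y_{i+1} − x_{i+1}·y_i), indices taken mod 7.
Σ = (-13) + (94) + (78.5) + (291.25) + (297.5) + (565) + (711) = 2024.25
Signed area = Σ/2 = 1012.125 (positive ⇒ counter-clockwise traversal).

1012.125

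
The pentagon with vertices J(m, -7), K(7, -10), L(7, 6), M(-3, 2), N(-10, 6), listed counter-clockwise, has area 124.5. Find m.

1

The doubled signed area Σ (x_i y_{i+1} − x_{i+1} y_i) is linear in m.
With m=0 it equals 265; the coefficient of m is -16 (from the two edges through J).
So -16·m + 265 = 2·124.5 = 249 ⇒ m = 1.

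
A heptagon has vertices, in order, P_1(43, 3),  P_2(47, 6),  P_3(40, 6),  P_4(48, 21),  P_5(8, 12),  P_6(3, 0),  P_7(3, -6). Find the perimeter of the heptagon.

|P_1P_2| = √((4)² + (3)²) = √25 = 5
|P_2P_3| = √((-7)² + (0)²) = √49 = 7
|P_3P_4| = √((8)² + (15)²) = √289 = 17
|P_4P_5| = √((-40)² + (-9)²) = √1681 = 41
|P_5P_6| = √((-5)² + (-12)²) = √169 = 13
|P_6P_7| = √((0)² + (-6)²) = √36 = 6
|P_7P_1| = √((40)² + (9)²) = √1681 = 41
Perimeter = 5 + 7 + 17 + 41 + 13 + 6 + 41 = 130.

130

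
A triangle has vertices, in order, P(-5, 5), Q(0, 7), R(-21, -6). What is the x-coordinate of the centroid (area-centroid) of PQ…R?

Apply the shoelace (surveyor's) formula. First the cross-terms c_i = x_i·y_{i+1} − x_{i+1}·y_i:
  -35, 147, -135  ⇒  2A = -23, A = -11.5.
Then Σ (x_i + x_{i+1})·c_i = 598, so x̄ = 598 / (6·(-11.5)) = -26/3.

-26/3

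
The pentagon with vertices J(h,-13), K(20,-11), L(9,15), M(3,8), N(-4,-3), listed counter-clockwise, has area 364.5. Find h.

4

The doubled signed area Σ (x_i y_{i+1} − x_{i+1} y_i) is linear in h.
With h=0 it equals 761; the coefficient of h is -8 (from the two edges through J).
So -8·h + 761 = 2·364.5 = 729 ⇒ h = 4.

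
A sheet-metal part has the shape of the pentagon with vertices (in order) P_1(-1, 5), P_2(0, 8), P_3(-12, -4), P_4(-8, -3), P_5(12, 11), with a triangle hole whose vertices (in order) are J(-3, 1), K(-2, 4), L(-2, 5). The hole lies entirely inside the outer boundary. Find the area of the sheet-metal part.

55

Outer boundary:
Cross-terms: -8, 96, 4, -52, 71  ⇒  Σ = 111
Area = |Σ|/2 = 55.5.
Hole:
Apply the surveyor's formula: 2A = Σ (x_i·y_{i+1} − x_{i+1}·y_i), indices taken mod 3.
Σ = (-10) + (-2) + (13) = 1
Area = |Σ|/2 = 0.5.
Net area = 55.5 − 0.5 = 55.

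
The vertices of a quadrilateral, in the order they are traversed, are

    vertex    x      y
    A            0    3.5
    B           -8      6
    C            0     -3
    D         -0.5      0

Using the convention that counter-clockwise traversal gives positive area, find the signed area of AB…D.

24.375

A→B: (0)(6) − (-8)(3.5) = 28
B→C: (-8)(-3) − (0)(6) = 24
C→D: (0)(0) − (-0.5)(-3) = -1.5
D→A: (-0.5)(3.5) − (0)(0) = -1.75
Σ = 48.75
Signed area = Σ/2 = 24.375 (positive ⇒ counter-clockwise traversal).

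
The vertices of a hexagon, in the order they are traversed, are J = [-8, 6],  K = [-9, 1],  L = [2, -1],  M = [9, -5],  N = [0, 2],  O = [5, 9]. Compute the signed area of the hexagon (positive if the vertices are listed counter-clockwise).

81

Σ = (46) + (7) + (-1) + (18) + (-10) + (102) = 162
Signed area = Σ/2 = 81 (positive ⇒ counter-clockwise traversal).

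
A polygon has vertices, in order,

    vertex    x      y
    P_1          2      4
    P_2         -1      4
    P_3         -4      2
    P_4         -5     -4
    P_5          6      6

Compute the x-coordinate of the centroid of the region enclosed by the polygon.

Apply the shoelace (surveyor's) formula. First the cross-terms c_i = x_i·y_{i+1} − x_{i+1}·y_i:
  12, 14, 26, -6, 12  ⇒  2A = 58, A = 29.
Then Σ (x_i + x_{i+1})·c_i = -202, so x̄ = -202 / (6·29) = -101/87.

-101/87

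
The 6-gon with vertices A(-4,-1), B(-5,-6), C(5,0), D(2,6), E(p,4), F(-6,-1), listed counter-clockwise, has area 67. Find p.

-3

Write out the shoelace sum; only the two edges meeting at E involve p:
2·Area = [(2·4 − p·6) + (p·(-1) − (-6)·4)] + 81
       = -7·p + 113 = 134
⇒ p = -3.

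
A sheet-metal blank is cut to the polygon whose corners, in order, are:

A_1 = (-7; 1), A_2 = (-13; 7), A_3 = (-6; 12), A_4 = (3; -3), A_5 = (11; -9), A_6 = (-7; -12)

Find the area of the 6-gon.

224

Cross-terms: -36, -114, -18, 6, -195, -91  ⇒  Σ = -448
Area = |Σ|/2 = 224.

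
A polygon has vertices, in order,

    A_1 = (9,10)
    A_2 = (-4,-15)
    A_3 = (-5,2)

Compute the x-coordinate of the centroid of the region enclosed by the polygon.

0

Apply the surveyor's formula. First the cross-terms c_i = x_i·y_{i+1} − x_{i+1}·y_i:
  -95, -83, -68  ⇒  2A = -246, A = -123.
Then Σ (x_i + x_{i+1})·c_i = 0, so x̄ = 0 / (6·(-123)) = 0.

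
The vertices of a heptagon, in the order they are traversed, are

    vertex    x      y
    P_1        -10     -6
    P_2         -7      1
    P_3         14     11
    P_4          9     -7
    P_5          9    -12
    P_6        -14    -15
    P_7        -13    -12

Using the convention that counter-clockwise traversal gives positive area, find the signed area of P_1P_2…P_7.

P_1→P_2: (-10)(1) − (-7)(-6) = -52
P_2→P_3: (-7)(11) − (14)(1) = -91
P_3→P_4: (14)(-7) − (9)(11) = -197
P_4→P_5: (9)(-12) − (9)(-7) = -45
P_5→P_6: (9)(-15) − (-14)(-12) = -303
P_6→P_7: (-14)(-12) − (-13)(-15) = -27
P_7→P_1: (-13)(-6) − (-10)(-12) = -42
Σ = -757
Signed area = Σ/2 = -378.5 (negative ⇒ clockwise traversal).

-378.5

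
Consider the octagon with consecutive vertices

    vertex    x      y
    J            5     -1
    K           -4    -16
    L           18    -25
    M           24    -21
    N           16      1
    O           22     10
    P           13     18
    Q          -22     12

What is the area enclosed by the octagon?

Apply the surveyor's formula: 2A = Σ (x_i·y_{i+1} − x_{i+1}·y_i), indices taken mod 8.
Cross-terms: -84, 388, 222, 360, 138, 266, 552, -38  ⇒  Σ = 1804
Area = |Σ|/2 = 902.

902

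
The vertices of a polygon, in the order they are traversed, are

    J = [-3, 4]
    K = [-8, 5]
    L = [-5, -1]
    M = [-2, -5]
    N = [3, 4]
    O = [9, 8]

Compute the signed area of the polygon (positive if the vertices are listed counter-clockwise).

64

Apply the shoelace formula: 2A = Σ (x_i·y_{i+1} − x_{i+1}·y_i), indices taken mod 6.
Cross-terms: 17, 33, 23, 7, -12, 60  ⇒  Σ = 128
Signed area = Σ/2 = 64 (positive ⇒ counter-clockwise traversal).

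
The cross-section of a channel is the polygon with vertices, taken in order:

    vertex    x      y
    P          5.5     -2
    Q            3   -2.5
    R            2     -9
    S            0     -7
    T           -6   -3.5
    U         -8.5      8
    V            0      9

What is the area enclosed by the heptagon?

144.75

Σ = (-7.75) + (-22) + (-14) + (-42) + (-77.75) + (-76.5) + (-49.5) = -289.5
Area = |Σ|/2 = 144.75.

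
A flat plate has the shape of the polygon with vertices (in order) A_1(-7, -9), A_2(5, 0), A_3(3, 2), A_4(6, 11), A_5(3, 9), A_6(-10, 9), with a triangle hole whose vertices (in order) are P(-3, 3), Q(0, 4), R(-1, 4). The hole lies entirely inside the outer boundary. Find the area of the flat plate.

Outer boundary:
A_1→A_2: (-7)(0) − (5)(-9) = 45
A_2→A_3: (5)(2) − (3)(0) = 10
A_3→A_4: (3)(11) − (6)(2) = 21
A_4→A_5: (6)(9) − (3)(11) = 21
A_5→A_6: (3)(9) − (-10)(9) = 117
A_6→A_1: (-10)(-9) − (-7)(9) = 153
Σ = 367
Area = |Σ|/2 = 183.5.
Hole:
Σ = (-12) + (4) + (9) = 1
Area = |Σ|/2 = 0.5.
Net area = 183.5 − 0.5 = 183.

183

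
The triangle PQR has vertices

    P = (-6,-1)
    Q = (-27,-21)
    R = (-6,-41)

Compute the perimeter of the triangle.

98

|PQ| = √((-21)² + (-20)²) = √841 = 29
|QR| = √((21)² + (-20)²) = √841 = 29
|RP| = √((0)² + (40)²) = √1600 = 40
Perimeter = 29 + 29 + 40 = 98.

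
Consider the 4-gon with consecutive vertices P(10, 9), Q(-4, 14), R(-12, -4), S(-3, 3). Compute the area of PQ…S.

Apply the surveyor's formula: 2A = Σ (x_i·y_{i+1} − x_{i+1}·y_i), indices taken mod 4.
Cross-terms: 176, 184, -48, -57  ⇒  Σ = 255
Area = |Σ|/2 = 127.5.

127.5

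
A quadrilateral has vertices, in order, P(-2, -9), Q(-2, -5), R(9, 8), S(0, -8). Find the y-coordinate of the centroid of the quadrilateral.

-157/67

Apply the shoelace (surveyor's) formula. First the cross-terms c_i = x_i·y_{i+1} − x_{i+1}·y_i:
  -8, 29, -72, -16  ⇒  2A = -67, A = -33.5.
Then Σ (y_i + y_{i+1})·c_i = 471, so ȳ = 471 / (6·(-33.5)) = -157/67.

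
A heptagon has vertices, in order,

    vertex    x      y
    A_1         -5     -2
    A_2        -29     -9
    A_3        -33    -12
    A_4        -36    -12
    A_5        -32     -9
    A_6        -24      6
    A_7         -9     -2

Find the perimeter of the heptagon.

76

|A_1A_2| = √((-24)² + (-7)²) = √625 = 25
|A_2A_3| = √((-4)² + (-3)²) = √25 = 5
|A_3A_4| = √((-3)² + (0)²) = √9 = 3
|A_4A_5| = √((4)² + (3)²) = √25 = 5
|A_5A_6| = √((8)² + (15)²) = √289 = 17
|A_6A_7| = √((15)² + (-8)²) = √289 = 17
|A_7A_1| = √((4)² + (0)²) = √16 = 4
Perimeter = 25 + 5 + 3 + 5 + 17 + 17 + 4 = 76.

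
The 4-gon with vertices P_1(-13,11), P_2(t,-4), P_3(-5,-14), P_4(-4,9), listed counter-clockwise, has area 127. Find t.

-10

Write out the shoelace sum; only the two edges meeting at P_2 involve t:
2·Area = [((-13)·(-4) − t·11) + (t·(-14) − (-5)·(-4))] + -28
       = -25·t + 4 = 254
⇒ t = -10.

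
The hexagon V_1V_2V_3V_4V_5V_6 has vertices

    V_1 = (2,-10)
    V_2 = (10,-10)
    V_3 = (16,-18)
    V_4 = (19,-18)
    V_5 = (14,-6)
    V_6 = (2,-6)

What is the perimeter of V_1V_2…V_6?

50

|V_1V_2| = √((8)² + (0)²) = √64 = 8
|V_2V_3| = √((6)² + (-8)²) = √100 = 10
|V_3V_4| = √((3)² + (0)²) = √9 = 3
|V_4V_5| = √((-5)² + (12)²) = √169 = 13
|V_5V_6| = √((-12)² + (0)²) = √144 = 12
|V_6V_1| = √((0)² + (-4)²) = √16 = 4
Perimeter = 8 + 10 + 3 + 13 + 12 + 4 = 50.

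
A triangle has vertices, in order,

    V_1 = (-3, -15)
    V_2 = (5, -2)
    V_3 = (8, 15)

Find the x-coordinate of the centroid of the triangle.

10/3

Apply Gauss's area formula. First the cross-terms c_i = x_i·y_{i+1} − x_{i+1}·y_i:
  81, 91, -75  ⇒  2A = 97, A = 48.5.
Then Σ (x_i + x_{i+1})·c_i = 970, so x̄ = 970 / (6·48.5) = 10/3.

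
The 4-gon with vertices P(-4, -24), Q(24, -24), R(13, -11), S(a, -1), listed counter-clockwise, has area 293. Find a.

Write out the shoelace sum; only the two edges meeting at S involve a:
2·Area = [(13·(-1) − a·(-11)) + (a·(-24) − (-4)·(-1))] + 720
       = -13·a + 703 = 586
⇒ a = 9.

9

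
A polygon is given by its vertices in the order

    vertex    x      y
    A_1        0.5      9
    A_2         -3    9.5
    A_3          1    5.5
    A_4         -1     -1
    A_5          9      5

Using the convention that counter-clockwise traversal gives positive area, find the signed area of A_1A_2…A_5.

Σ = (31.75) + (-26) + (4.5) + (4) + (78.5) = 92.75
Signed area = Σ/2 = 46.375 (positive ⇒ counter-clockwise traversal).

46.375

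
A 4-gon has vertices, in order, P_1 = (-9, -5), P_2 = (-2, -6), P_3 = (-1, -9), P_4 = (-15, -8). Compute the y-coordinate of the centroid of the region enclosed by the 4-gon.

-364/51

Apply the shoelace (surveyor's) formula. First the cross-terms c_i = x_i·y_{i+1} − x_{i+1}·y_i:
  44, 12, -127, 3  ⇒  2A = -68, A = -34.
Then Σ (y_i + y_{i+1})·c_i = 1456, so ȳ = 1456 / (6·(-34)) = -364/51.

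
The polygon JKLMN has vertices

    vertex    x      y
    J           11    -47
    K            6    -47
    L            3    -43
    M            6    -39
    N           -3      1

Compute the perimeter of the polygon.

|JK| = √((-5)² + (0)²) = √25 = 5
|KL| = √((-3)² + (4)²) = √25 = 5
|LM| = √((3)² + (4)²) = √25 = 5
|MN| = √((-9)² + (40)²) = √1681 = 41
|NJ| = √((14)² + (-48)²) = √2500 = 50
Perimeter = 5 + 5 + 5 + 41 + 50 = 106.

106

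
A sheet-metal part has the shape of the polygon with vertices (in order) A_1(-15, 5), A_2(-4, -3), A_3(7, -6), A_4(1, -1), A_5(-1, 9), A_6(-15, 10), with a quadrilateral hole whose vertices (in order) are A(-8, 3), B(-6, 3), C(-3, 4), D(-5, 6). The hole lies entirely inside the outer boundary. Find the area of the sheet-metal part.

151.5

Outer boundary:
Σ = (65) + (45) + (-1) + (8) + (125) + (75) = 317
Area = |Σ|/2 = 158.5.
Hole:
A→B: (-8)(3) − (-6)(3) = -6
B→C: (-6)(4) − (-3)(3) = -15
C→D: (-3)(6) − (-5)(4) = 2
D→A: (-5)(3) − (-8)(6) = 33
Σ = 14
Area = |Σ|/2 = 7.
Net area = 158.5 − 7 = 151.5.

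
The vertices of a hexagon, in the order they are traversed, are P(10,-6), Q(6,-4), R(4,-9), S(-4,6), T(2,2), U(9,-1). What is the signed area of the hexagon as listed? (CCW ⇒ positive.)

-69

Apply Gauss's area formula: 2A = Σ (x_i·y_{i+1} − x_{i+1}·y_i), indices taken mod 6.
P→Q: (10)(-4) − (6)(-6) = -4
Q→R: (6)(-9) − (4)(-4) = -38
R→S: (4)(6) − (-4)(-9) = -12
S→T: (-4)(2) − (2)(6) = -20
T→U: (2)(-1) − (9)(2) = -20
U→P: (9)(-6) − (10)(-1) = -44
Σ = -138
Signed area = Σ/2 = -69 (negative ⇒ clockwise traversal).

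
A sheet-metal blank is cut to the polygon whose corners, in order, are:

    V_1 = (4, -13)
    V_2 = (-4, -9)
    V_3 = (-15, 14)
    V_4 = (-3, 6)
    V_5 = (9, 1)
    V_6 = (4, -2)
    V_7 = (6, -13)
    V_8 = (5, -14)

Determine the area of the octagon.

237

Apply the shoelace formula: 2A = Σ (x_i·y_{i+1} − x_{i+1}·y_i), indices taken mod 8.
Cross-terms: -88, -191, -48, -57, -22, -40, -19, -9  ⇒  Σ = -474
Area = |Σ|/2 = 237.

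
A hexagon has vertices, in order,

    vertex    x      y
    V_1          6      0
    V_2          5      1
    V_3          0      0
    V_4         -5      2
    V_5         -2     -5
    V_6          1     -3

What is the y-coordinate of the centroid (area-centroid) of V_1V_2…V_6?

Apply the shoelace (surveyor's) formula. First the cross-terms c_i = x_i·y_{i+1} − x_{i+1}·y_i:
  6, 0, 0, 29, 11, 18  ⇒  2A = 64, A = 32.
Then Σ (y_i + y_{i+1})·c_i = -223, so ȳ = -223 / (6·32) = -223/192.

-223/192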